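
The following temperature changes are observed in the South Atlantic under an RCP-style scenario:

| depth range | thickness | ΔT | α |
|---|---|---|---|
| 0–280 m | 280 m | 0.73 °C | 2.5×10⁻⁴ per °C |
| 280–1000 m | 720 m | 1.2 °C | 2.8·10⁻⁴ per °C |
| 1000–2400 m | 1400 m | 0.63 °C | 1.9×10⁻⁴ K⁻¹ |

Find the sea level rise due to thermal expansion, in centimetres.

Δh ≈ 46.1 cm

0.73 × 2.5×10⁻⁴ × 280 = 0.05110 m
1.2 × 2.8×10⁻⁴ × 720 = 0.24192 m
1400 × 1.9×10⁻⁴ × 0.63 = 0.16758 m
Δh = 0.05110 + 0.24192 + 0.16758 = 0.46060 m ≈ 46.1 cm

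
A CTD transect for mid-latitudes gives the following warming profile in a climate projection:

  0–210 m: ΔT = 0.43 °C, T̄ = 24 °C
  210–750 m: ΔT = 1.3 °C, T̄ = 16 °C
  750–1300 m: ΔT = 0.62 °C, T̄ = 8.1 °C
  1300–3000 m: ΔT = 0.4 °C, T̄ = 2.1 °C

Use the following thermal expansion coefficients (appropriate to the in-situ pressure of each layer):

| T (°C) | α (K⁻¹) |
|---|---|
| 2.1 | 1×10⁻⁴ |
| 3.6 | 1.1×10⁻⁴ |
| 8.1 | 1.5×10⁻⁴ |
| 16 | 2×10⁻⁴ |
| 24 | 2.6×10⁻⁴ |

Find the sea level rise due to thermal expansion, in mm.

283 mm

Layer 1 at 24 °C → α = 2.6×10⁻⁴ K⁻¹
Layer 2 at 16 °C → α = 2×10⁻⁴ K⁻¹
Layer 3 at 8.1 °C → α = 1.5×10⁻⁴ K⁻¹
Layer 4 at 2.1 °C → α = 1×10⁻⁴ K⁻¹
210 × 2.6×10⁻⁴ × 0.43 = 0.023478 m
Layer 2: 2×10⁻⁴ × 1.3 × 540 = 0.14040 m
750–1300 m: 0.62 × 1.5×10⁻⁴ × 550 = 0.05115 m
1300–3000 m: 0.4 × 1×10⁻⁴ × 1700 = 0.06800 m
Δh = 0.023478 + 0.14040 + 0.05115 + 0.06800 = 0.283028 m ≈ 283 mm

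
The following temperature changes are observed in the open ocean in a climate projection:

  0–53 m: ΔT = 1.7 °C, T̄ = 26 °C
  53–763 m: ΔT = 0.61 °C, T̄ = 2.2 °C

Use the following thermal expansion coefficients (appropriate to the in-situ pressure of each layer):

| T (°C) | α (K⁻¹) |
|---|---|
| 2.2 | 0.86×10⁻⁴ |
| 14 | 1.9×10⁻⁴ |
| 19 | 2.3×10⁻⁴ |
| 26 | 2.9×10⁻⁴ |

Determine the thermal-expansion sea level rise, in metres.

0.0634 m

Layer 1 at 26 °C → α = 2.9×10⁻⁴ K⁻¹
Layer 2 at 2.2 °C → α = 0.86×10⁻⁴ K⁻¹
0–53 m: 1.7 × 53 × 2.9×10⁻⁴ = 0.026129 m
710 × 0.61 × 0.86×10⁻⁴ = 0.0372466 m
Δh = 0.026129 + 0.0372466 = 0.0633756 m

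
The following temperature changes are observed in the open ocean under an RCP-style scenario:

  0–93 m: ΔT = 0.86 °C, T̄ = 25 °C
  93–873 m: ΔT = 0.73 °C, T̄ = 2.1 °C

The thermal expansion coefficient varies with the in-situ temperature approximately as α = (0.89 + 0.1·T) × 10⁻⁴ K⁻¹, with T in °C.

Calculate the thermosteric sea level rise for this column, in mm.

Layer 1: α = (0.89 + 0.1×25)×10⁻⁴ = 3.39×10⁻⁴ K⁻¹
Layer 2: α = (0.89 + 0.1×2.1)×10⁻⁴ = 1.1×10⁻⁴ K⁻¹
Layer 1: 3.39×10⁻⁴ × 0.86 × 93 = 0.02711322 m
780 × 0.73 × 1.1×10⁻⁴ = 0.062634 m
Δh = 0.02711322 + 0.062634 = 0.08974722 m

89.7 mm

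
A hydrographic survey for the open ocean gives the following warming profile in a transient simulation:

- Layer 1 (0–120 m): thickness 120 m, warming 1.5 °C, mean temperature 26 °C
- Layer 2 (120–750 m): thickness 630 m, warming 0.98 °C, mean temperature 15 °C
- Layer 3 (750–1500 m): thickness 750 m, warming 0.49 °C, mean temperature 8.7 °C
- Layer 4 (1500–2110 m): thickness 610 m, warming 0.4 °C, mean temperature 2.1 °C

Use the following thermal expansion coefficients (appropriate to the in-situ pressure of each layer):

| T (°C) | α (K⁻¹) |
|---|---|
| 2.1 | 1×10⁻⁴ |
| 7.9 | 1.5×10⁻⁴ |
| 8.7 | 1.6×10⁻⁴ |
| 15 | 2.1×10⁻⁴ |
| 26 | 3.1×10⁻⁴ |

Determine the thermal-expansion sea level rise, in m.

Layer 1 at 26 °C → α = 3.1×10⁻⁴ K⁻¹
Layer 2 at 15 °C → α = 2.1×10⁻⁴ K⁻¹
Layer 3 at 8.7 °C → α = 1.6×10⁻⁴ K⁻¹
Layer 4 at 2.1 °C → α = 1×10⁻⁴ K⁻¹
3.1×10⁻⁴ × 1.5 × 120 = 0.05580 m
Layer 2: 2.1×10⁻⁴ × 0.98 × 630 = 0.129654 m
Layer 3: 1.6×10⁻⁴ × 0.49 × 750 = 0.05880 m
Layer 4: 1×10⁻⁴ × 610 × 0.4 = 0.02440 m
Δh = 0.05580 + 0.129654 + 0.05880 + 0.02440 = 0.268654 m

about 0.269 m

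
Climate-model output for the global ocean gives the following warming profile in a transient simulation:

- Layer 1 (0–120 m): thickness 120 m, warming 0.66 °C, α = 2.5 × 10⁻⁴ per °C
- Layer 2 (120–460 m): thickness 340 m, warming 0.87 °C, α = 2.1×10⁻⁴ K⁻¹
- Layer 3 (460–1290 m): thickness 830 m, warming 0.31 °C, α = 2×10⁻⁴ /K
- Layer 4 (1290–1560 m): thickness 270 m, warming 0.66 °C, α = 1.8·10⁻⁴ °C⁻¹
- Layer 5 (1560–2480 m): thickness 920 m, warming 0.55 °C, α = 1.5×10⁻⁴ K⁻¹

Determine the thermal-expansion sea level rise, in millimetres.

Layer 1: 120 × 2.5×10⁻⁴ × 0.66 = 0.01980 m
120–460 m: 340 × 2.1×10⁻⁴ × 0.87 = 0.062118 m
2×10⁻⁴ × 830 × 0.31 = 0.05146 m
270 × 1.8×10⁻⁴ × 0.66 = 0.032076 m
1560–2480 m: 1.5×10⁻⁴ × 920 × 0.55 = 0.07590 m
Δh = 0.01980 + 0.062118 + 0.05146 + 0.032076 + 0.07590 = 0.241354 m ≈ 241 mm

Δh ≈ 241 mm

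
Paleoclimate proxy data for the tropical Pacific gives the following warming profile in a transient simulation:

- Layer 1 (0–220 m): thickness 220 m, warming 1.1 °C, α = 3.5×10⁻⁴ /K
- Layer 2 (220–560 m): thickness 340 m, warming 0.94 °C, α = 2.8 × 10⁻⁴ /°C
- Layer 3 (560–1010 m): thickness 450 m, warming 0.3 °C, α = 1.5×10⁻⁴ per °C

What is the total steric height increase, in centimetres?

19.4 cm

0–220 m: 1.1 × 220 × 3.5×10⁻⁴ = 0.08470 m
220–560 m: 340 × 0.94 × 2.8×10⁻⁴ = 0.089488 m
560–1010 m: 1.5×10⁻⁴ × 0.3 × 450 = 0.02025 m
Δh = 0.08470 + 0.089488 + 0.02025 = 0.194438 m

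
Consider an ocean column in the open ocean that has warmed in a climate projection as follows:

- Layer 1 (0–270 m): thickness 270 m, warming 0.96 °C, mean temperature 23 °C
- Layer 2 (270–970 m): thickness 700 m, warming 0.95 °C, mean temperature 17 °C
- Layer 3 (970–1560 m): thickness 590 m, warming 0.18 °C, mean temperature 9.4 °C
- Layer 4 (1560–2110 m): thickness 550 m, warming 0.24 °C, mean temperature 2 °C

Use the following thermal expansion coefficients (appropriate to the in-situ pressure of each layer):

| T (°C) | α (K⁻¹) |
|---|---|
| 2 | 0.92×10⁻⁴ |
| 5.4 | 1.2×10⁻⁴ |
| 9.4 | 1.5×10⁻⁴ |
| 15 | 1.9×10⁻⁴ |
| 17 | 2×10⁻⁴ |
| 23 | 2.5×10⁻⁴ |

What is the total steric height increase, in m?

Layer 1 at 23 °C → α = 2.5×10⁻⁴ K⁻¹
Layer 2 at 17 °C → α = 2×10⁻⁴ K⁻¹
Layer 3 at 9.4 °C → α = 1.5×10⁻⁴ K⁻¹
Layer 4 at 2 °C → α = 0.92×10⁻⁴ K⁻¹
0–270 m: 0.96 × 2.5×10⁻⁴ × 270 = 0.06480 m
270–970 m: 700 × 2×10⁻⁴ × 0.95 = 0.13300 m
590 × 1.5×10⁻⁴ × 0.18 = 0.01593 m
550 × 0.24 × 0.92×10⁻⁴ = 0.012144 m
Δh = 0.06480 + 0.13300 + 0.01593 + 0.012144 = 0.225874 m ≈ 0.23 m

0.23 m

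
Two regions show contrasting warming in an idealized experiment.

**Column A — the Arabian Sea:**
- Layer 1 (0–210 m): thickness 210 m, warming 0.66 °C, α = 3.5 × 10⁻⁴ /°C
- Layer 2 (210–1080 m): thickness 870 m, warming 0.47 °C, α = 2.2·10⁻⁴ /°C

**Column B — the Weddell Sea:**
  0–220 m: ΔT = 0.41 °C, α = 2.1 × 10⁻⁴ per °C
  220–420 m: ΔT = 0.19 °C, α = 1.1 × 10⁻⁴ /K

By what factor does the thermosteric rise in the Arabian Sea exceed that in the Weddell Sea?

A Layer 1: 210 × 0.66 × 3.5×10⁻⁴ = 0.04851 m
A 210–1080 m: 870 × 0.47 × 2.2×10⁻⁴ = 0.089958 m
A total: 0.138468 m
B 0–220 m: 0.41 × 220 × 2.1×10⁻⁴ = 0.018942 m
B Layer 2: 200 × 0.19 × 1.1×10⁻⁴ = 0.00418 m
B total: 0.023122 m
Ratio: 0.138468 / 0.023122 ≈ 5.989

5.99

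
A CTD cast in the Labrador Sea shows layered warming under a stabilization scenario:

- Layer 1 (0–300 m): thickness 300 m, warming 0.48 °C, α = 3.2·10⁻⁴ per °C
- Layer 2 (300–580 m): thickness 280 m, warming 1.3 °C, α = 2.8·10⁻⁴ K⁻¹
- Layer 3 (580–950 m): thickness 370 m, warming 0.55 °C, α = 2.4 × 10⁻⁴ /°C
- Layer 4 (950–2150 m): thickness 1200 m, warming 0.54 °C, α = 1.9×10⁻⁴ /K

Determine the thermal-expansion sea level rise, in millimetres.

0.48 × 300 × 3.2×10⁻⁴ = 0.04608 m
300–580 m: 2.8×10⁻⁴ × 1.3 × 280 = 0.10192 m
Layer 3: 2.4×10⁻⁴ × 370 × 0.55 = 0.04884 m
1200 × 1.9×10⁻⁴ × 0.54 = 0.12312 m
Δh = 0.04608 + 0.10192 + 0.04884 + 0.12312 = 0.31996 m

320 mm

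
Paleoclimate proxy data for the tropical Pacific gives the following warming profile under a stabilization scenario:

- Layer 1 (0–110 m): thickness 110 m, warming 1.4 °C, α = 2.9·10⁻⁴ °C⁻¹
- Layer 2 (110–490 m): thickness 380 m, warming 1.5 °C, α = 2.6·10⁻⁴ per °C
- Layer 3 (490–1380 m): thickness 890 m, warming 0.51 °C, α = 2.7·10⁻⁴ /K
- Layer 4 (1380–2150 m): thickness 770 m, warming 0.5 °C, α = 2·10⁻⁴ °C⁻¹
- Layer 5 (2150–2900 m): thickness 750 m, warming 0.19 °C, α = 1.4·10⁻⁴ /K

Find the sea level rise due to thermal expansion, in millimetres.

Δh = 412 mm

Layer 1: 2.9×10⁻⁴ × 1.4 × 110 = 0.04466 m
Layer 2: 1.5 × 380 × 2.6×10⁻⁴ = 0.14820 m
490–1380 m: 890 × 0.51 × 2.7×10⁻⁴ = 0.122553 m
770 × 0.5 × 2×10⁻⁴ = 0.07700 m
Layer 5: 1.4×10⁻⁴ × 0.19 × 750 = 0.01995 m
Δh = 0.04466 + 0.14820 + 0.122553 + 0.07700 + 0.01995 = 0.412363 m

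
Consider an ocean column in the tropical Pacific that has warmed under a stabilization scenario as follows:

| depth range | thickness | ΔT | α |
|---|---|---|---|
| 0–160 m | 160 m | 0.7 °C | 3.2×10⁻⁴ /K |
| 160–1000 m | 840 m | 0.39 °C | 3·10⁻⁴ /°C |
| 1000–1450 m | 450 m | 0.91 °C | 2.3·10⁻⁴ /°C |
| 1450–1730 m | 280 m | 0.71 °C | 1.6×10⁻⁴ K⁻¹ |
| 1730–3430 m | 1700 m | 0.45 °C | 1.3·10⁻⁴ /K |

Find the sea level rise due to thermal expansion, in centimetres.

0.7 × 160 × 3.2×10⁻⁴ = 0.03584 m
Layer 2: 840 × 3×10⁻⁴ × 0.39 = 0.09828 m
1000–1450 m: 450 × 2.3×10⁻⁴ × 0.91 = 0.094185 m
280 × 1.6×10⁻⁴ × 0.71 = 0.031808 m
1730–3430 m: 1.3×10⁻⁴ × 1700 × 0.45 = 0.09945 m
Δh = 0.03584 + 0.09828 + 0.094185 + 0.031808 + 0.09945 = 0.359563 m

Δh ≈ 36 cm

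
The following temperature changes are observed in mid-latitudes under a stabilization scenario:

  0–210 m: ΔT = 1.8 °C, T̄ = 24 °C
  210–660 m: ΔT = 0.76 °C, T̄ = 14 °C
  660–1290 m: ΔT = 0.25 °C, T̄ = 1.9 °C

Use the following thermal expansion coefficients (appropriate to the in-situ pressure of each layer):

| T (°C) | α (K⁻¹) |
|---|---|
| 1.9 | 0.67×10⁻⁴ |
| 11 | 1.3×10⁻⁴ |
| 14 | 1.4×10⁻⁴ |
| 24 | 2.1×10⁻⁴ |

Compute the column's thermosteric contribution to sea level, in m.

0.138 m of thermosteric rise

Layer 1 at 24 °C → α = 2.1×10⁻⁴ K⁻¹
Layer 2 at 14 °C → α = 1.4×10⁻⁴ K⁻¹
Layer 3 at 1.9 °C → α = 0.67×10⁻⁴ K⁻¹
Layer 1: 2.1×10⁻⁴ × 1.8 × 210 = 0.07938 m
1.4×10⁻⁴ × 0.76 × 450 = 0.04788 m
Layer 3: 630 × 0.25 × 0.67×10⁻⁴ = 0.0105525 m
Δh = 0.07938 + 0.04788 + 0.0105525 = 0.1378125 m ≈ 0.138 m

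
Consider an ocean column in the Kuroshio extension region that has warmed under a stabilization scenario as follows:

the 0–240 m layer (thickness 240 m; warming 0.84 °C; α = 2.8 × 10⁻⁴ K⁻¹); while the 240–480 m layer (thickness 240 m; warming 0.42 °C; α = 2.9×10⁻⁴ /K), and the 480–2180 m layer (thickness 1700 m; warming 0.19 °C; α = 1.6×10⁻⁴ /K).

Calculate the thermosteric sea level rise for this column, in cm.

0.84 × 240 × 2.8×10⁻⁴ = 0.056448 m
2.9×10⁻⁴ × 0.42 × 240 = 0.029232 m
Layer 3: 1700 × 1.6×10⁻⁴ × 0.19 = 0.05168 m
Δh = 0.056448 + 0.029232 + 0.05168 = 0.13736 m ≈ 13.7 cm

13.7 cm of thermosteric rise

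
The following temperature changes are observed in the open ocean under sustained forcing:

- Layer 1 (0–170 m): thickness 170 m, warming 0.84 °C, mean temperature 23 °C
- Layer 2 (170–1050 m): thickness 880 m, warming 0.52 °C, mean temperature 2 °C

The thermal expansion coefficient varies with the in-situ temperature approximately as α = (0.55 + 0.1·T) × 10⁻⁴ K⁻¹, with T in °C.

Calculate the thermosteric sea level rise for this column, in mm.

75.0 mm of thermosteric rise

Layer 1: α = (0.55 + 0.1×23)×10⁻⁴ = 2.85×10⁻⁴ K⁻¹
Layer 2: α = (0.55 + 0.1×2)×10⁻⁴ = 0.75×10⁻⁴ K⁻¹
0–170 m: 0.84 × 170 × 2.85×10⁻⁴ = 0.040698 m
Layer 2: 880 × 0.52 × 0.75×10⁻⁴ = 0.03432 m
Δh = 0.040698 + 0.03432 = 0.075018 m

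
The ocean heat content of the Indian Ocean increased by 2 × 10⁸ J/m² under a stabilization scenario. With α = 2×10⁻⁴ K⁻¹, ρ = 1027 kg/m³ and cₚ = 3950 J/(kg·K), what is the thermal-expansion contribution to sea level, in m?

Δh = 0.00986 m

Δh = αQ/(ρcₚ) = 2×10⁻⁴ × 2×10⁸ / (1027 × 3950) ≈ 0.0098604 m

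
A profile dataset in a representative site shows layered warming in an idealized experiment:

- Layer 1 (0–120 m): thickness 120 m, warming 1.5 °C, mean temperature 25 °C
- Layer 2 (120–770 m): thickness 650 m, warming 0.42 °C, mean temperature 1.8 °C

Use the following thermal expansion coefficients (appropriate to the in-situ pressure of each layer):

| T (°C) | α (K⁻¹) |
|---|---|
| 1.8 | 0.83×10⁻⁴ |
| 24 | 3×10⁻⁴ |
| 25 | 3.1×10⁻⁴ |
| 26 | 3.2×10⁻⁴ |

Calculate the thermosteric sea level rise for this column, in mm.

Layer 1 at 25 °C → α = 3.1×10⁻⁴ K⁻¹
Layer 2 at 1.8 °C → α = 0.83×10⁻⁴ K⁻¹
0–120 m: 3.1×10⁻⁴ × 1.5 × 120 = 0.05580 m
120–770 m: 650 × 0.83×10⁻⁴ × 0.42 = 0.022659 m
Δh = 0.05580 + 0.022659 = 0.078459 m ≈ 78.5 mm

Δh = 78.5 mm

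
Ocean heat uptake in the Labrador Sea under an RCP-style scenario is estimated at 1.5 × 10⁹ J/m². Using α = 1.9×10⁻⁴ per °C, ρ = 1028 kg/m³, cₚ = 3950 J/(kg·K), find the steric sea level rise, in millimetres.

70.2 mm

Δh = αQ/(ρcₚ) = 1.9×10⁻⁴ × 1.5×10⁹ / (1028 × 3950) ≈ 0.070187 m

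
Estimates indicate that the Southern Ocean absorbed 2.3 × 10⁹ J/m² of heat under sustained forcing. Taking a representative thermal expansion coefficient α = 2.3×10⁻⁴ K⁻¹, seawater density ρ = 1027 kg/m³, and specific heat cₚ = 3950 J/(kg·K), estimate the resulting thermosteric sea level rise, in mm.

Δh = αQ/(ρcₚ) = 2.3×10⁻⁴ × 2.3×10⁹ / (1027 × 3950) ≈ 0.13040 m

Δh = 130 mm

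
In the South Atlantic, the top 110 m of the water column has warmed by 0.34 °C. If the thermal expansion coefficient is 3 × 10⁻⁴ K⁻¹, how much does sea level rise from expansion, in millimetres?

11 mm

Δh = αΔT·H = 3×10⁻⁴ × 0.34 × 110 = 0.01122 m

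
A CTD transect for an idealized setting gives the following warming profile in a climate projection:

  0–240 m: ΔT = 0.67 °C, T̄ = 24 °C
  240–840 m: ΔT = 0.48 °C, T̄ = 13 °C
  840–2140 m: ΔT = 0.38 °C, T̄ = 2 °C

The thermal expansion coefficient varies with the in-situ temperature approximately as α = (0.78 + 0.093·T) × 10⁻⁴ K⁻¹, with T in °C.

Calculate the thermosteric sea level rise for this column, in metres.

Layer 1: α = (0.78 + 0.093×24)×10⁻⁴ = 3.012×10⁻⁴ K⁻¹
Layer 2: α = (0.78 + 0.093×13)×10⁻⁴ = 1.989×10⁻⁴ K⁻¹
Layer 3: α = (0.78 + 0.093×2)×10⁻⁴ = 0.966×10⁻⁴ K⁻¹
0–240 m: 0.67 × 3.012×10⁻⁴ × 240 = 0.04843296 m
240–840 m: 1.989×10⁻⁴ × 600 × 0.48 = 0.0572832 m
Layer 3: 0.966×10⁻⁴ × 1300 × 0.38 = 0.0477204 m
Δh = 0.04843296 + 0.0572832 + 0.0477204 = 0.15343656 m

about 0.15 m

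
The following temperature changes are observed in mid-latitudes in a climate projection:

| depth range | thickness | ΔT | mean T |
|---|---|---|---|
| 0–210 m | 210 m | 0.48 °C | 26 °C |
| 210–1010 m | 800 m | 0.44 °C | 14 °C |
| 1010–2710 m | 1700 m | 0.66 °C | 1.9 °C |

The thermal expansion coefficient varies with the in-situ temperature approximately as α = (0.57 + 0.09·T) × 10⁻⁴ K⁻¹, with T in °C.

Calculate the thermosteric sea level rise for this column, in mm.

about 180 mm

Layer 1: α = (0.57 + 0.09×26)×10⁻⁴ = 2.91×10⁻⁴ K⁻¹
Layer 2: α = (0.57 + 0.09×14)×10⁻⁴ = 1.83×10⁻⁴ K⁻¹
Layer 3: α = (0.57 + 0.09×1.9)×10⁻⁴ = 0.741×10⁻⁴ K⁻¹
Layer 1: 0.48 × 2.91×10⁻⁴ × 210 = 0.0293328 m
1.83×10⁻⁴ × 800 × 0.44 = 0.064416 m
1010–2710 m: 0.741×10⁻⁴ × 1700 × 0.66 = 0.0831402 m
Δh = 0.0293328 + 0.064416 + 0.0831402 = 0.176889 m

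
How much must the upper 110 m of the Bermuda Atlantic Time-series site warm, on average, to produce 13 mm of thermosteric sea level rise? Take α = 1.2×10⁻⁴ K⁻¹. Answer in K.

ΔT = Δh/(αH) = 0.013 / (1.2×10⁻⁴ × 110) ≈ 0.9848 K

about 0.985 K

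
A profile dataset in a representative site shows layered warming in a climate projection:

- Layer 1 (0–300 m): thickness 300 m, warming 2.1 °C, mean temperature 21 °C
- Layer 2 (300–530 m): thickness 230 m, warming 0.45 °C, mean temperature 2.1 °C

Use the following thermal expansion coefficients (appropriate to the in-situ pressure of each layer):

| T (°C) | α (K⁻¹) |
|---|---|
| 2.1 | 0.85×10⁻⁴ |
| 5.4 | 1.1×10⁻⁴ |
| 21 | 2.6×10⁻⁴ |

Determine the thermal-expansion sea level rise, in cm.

Layer 1 at 21 °C → α = 2.6×10⁻⁴ K⁻¹
Layer 2 at 2.1 °C → α = 0.85×10⁻⁴ K⁻¹
2.1 × 300 × 2.6×10⁻⁴ = 0.16380 m
0.45 × 0.85×10⁻⁴ × 230 = 0.0087975 m
Δh = 0.16380 + 0.0087975 = 0.1725975 m

17 cm of thermosteric rise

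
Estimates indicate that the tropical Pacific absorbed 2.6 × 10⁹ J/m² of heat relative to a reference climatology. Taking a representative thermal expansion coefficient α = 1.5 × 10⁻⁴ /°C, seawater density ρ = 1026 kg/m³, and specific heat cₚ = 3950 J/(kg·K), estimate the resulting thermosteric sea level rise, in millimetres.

Δh = αQ/(ρcₚ) = 1.5×10⁻⁴ × 2.6×10⁹ / (1026 × 3950) ≈ 0.096232 m

Δh = 96.2 mm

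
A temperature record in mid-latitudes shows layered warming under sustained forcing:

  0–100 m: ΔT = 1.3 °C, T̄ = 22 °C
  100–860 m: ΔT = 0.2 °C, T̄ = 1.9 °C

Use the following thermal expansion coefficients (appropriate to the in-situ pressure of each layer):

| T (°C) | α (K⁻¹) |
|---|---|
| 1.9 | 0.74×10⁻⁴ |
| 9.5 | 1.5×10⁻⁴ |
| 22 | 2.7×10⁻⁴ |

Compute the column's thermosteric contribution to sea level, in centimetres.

Layer 1 at 22 °C → α = 2.7×10⁻⁴ K⁻¹
Layer 2 at 1.9 °C → α = 0.74×10⁻⁴ K⁻¹
1.3 × 2.7×10⁻⁴ × 100 = 0.03510 m
Layer 2: 0.74×10⁻⁴ × 760 × 0.2 = 0.011248 m
Δh = 0.03510 + 0.011248 = 0.046348 m

4.6 cm of thermosteric rise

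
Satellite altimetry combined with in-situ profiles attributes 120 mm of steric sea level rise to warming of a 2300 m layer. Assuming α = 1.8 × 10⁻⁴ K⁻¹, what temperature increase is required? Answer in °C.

ΔT = Δh/(αH) = 0.12 / (1.8×10⁻⁴ × 2300) ≈ 0.2899 °C

ΔT ≈ 0.290 °C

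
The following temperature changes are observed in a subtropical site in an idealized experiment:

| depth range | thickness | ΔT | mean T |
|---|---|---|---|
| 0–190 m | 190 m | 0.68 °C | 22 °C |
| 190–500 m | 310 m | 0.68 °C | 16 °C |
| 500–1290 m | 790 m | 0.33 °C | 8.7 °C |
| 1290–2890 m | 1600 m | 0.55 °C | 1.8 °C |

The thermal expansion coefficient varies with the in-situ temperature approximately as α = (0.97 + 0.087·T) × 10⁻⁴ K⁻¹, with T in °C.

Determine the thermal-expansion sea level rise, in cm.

Layer 1: α = (0.97 + 0.087×22)×10⁻⁴ = 2.884×10⁻⁴ K⁻¹
Layer 2: α = (0.97 + 0.087×16)×10⁻⁴ = 2.362×10⁻⁴ K⁻¹
Layer 3: α = (0.97 + 0.087×8.7)×10⁻⁴ = 1.7269×10⁻⁴ K⁻¹
Layer 4: α = (0.97 + 0.087×1.8)×10⁻⁴ = 1.1266×10⁻⁴ K⁻¹
Layer 1: 0.68 × 2.884×10⁻⁴ × 190 = 0.03726128 m
Layer 2: 310 × 2.362×10⁻⁴ × 0.68 = 0.04979096 m
Layer 3: 0.33 × 790 × 1.7269×10⁻⁴ = 0.045020283 m
1290–2890 m: 1.1266×10⁻⁴ × 0.55 × 1600 = 0.0991408 m
Δh = 0.03726128 + 0.04979096 + 0.045020283 + 0.0991408 = 0.231213323 m

about 23.1 cm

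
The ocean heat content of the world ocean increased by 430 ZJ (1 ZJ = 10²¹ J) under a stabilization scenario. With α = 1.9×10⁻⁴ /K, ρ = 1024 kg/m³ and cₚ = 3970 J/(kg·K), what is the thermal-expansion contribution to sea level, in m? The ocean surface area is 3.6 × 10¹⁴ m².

Per unit area: Q = 430×10²¹ / (3.6×10¹⁴) ≈ 1.194×10⁹ J/m²
Δh = αQ/(ρcₚ) = 1.9×10⁻⁴ × 1.194×10⁹ / (1024 × 3970) ≈ 0.055804 m

0.0558 m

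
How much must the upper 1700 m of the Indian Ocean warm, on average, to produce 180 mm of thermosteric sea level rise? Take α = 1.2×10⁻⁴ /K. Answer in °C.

0.882 °C

ΔT = Δh/(αH) = 0.18 / (1.2×10⁻⁴ × 1700) ≈ 0.8824 °C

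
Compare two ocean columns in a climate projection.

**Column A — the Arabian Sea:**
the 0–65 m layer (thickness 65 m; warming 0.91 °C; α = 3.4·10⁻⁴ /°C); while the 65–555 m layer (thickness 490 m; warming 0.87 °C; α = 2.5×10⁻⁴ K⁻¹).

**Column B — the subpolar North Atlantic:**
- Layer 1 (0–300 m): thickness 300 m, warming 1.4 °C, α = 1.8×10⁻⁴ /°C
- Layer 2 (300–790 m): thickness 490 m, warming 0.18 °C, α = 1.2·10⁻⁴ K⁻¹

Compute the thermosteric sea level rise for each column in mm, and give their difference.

A 65 × 0.91 × 3.4×10⁻⁴ = 0.020111 m
A 65–555 m: 0.87 × 2.5×10⁻⁴ × 490 = 0.106575 m
A total: 0.126686 m
B 300 × 1.8×10⁻⁴ × 1.4 = 0.07560 m
B 0.18 × 490 × 1.2×10⁻⁴ = 0.010584 m
B total: 0.086184 m
Difference: 0.126686 − 0.086184 = 0.040502 m

Δh_A ≈ 130 mm, Δh_B ≈ 86 mm; difference ≈ 41 mm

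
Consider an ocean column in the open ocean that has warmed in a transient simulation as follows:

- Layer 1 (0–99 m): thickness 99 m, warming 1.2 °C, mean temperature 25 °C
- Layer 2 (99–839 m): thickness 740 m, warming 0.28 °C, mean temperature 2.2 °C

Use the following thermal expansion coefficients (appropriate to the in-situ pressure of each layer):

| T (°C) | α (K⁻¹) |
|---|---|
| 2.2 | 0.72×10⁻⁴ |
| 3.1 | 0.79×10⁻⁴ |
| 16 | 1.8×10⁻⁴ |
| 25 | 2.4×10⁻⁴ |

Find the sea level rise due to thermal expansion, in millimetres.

Layer 1 at 25 °C → α = 2.4×10⁻⁴ K⁻¹
Layer 2 at 2.2 °C → α = 0.72×10⁻⁴ K⁻¹
0–99 m: 99 × 2.4×10⁻⁴ × 1.2 = 0.028512 m
Layer 2: 0.28 × 0.72×10⁻⁴ × 740 = 0.0149184 m
Δh = 0.028512 + 0.0149184 = 0.0434304 m

43.4 mm of thermosteric rise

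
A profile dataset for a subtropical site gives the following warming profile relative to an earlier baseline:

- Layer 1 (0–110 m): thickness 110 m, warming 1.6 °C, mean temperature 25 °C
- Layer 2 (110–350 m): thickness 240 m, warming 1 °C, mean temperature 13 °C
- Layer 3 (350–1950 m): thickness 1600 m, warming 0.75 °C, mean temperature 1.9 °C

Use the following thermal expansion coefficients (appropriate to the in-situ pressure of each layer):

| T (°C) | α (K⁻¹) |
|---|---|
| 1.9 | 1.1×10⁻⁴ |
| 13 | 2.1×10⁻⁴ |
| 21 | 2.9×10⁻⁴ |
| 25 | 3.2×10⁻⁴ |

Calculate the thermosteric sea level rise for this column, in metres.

about 0.239 m

Layer 1 at 25 °C → α = 3.2×10⁻⁴ K⁻¹
Layer 2 at 13 °C → α = 2.1×10⁻⁴ K⁻¹
Layer 3 at 1.9 °C → α = 1.1×10⁻⁴ K⁻¹
3.2×10⁻⁴ × 110 × 1.6 = 0.05632 m
2.1×10⁻⁴ × 240 × 1 = 0.05040 m
350–1950 m: 1600 × 0.75 × 1.1×10⁻⁴ = 0.13200 m
Δh = 0.05632 + 0.05040 + 0.13200 = 0.23872 m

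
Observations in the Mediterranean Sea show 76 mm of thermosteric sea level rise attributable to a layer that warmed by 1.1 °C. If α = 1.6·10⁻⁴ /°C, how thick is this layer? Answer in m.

H = Δh/(αΔT) = 0.076 / (1.6×10⁻⁴ × 1.1) ≈ 431.8 m

H ≈ 432 m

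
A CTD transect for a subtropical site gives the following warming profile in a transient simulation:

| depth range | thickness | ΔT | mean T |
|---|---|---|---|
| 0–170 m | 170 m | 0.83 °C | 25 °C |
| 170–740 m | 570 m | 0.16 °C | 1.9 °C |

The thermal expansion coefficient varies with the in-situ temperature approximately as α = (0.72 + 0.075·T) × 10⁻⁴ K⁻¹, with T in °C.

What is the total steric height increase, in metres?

0.0445 m

Layer 1: α = (0.72 + 0.075×25)×10⁻⁴ = 2.595×10⁻⁴ K⁻¹
Layer 2: α = (0.72 + 0.075×1.9)×10⁻⁴ = 0.8625×10⁻⁴ K⁻¹
170 × 2.595×10⁻⁴ × 0.83 = 0.03661545 m
170–740 m: 570 × 0.16 × 0.8625×10⁻⁴ = 0.007866 m
Δh = 0.03661545 + 0.007866 = 0.04448145 m ≈ 0.0445 m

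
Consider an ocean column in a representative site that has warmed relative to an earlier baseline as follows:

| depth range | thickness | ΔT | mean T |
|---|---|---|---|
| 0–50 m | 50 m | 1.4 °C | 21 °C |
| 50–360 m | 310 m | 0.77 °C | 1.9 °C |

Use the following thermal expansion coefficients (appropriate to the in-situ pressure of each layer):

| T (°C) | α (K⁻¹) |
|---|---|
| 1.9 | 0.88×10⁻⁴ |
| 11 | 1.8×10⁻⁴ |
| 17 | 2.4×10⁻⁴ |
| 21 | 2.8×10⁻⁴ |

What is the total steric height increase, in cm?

Layer 1 at 21 °C → α = 2.8×10⁻⁴ K⁻¹
Layer 2 at 1.9 °C → α = 0.88×10⁻⁴ K⁻¹
Layer 1: 2.8×10⁻⁴ × 50 × 1.4 = 0.01960 m
Layer 2: 0.77 × 310 × 0.88×10⁻⁴ = 0.0210056 m
Δh = 0.01960 + 0.0210056 = 0.0406056 m ≈ 4.06 cm

Δh = 4.06 cm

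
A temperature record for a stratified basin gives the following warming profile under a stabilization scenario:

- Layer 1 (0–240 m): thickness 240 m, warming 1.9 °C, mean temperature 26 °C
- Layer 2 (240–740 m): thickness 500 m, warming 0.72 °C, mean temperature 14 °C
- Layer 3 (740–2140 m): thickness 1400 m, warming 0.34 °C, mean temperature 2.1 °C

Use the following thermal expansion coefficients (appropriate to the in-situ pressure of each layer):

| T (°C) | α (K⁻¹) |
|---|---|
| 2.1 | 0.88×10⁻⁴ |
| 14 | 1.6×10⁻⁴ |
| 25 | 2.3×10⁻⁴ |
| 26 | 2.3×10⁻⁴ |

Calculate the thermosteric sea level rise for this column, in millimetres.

Layer 1 at 26 °C → α = 2.3×10⁻⁴ K⁻¹
Layer 2 at 14 °C → α = 1.6×10⁻⁴ K⁻¹
Layer 3 at 2.1 °C → α = 0.88×10⁻⁴ K⁻¹
240 × 1.9 × 2.3×10⁻⁴ = 0.10488 m
240–740 m: 500 × 0.72 × 1.6×10⁻⁴ = 0.05760 m
Layer 3: 0.88×10⁻⁴ × 1400 × 0.34 = 0.041888 m
Δh = 0.10488 + 0.05760 + 0.041888 = 0.204368 m

Δh ≈ 204 mm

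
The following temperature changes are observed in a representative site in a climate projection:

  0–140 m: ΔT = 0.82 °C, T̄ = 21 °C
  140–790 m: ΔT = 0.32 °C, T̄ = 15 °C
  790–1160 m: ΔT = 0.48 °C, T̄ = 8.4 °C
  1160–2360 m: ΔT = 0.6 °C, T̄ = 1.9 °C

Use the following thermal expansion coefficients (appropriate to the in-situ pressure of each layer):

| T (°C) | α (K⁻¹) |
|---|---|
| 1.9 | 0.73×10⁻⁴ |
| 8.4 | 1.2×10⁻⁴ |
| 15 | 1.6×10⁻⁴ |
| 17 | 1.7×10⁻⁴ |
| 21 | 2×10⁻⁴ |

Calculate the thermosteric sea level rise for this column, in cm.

Layer 1 at 21 °C → α = 2×10⁻⁴ K⁻¹
Layer 2 at 15 °C → α = 1.6×10⁻⁴ K⁻¹
Layer 3 at 8.4 °C → α = 1.2×10⁻⁴ K⁻¹
Layer 4 at 1.9 °C → α = 0.73×10⁻⁴ K⁻¹
Layer 1: 0.82 × 140 × 2×10⁻⁴ = 0.02296 m
650 × 1.6×10⁻⁴ × 0.32 = 0.03328 m
Layer 3: 0.48 × 370 × 1.2×10⁻⁴ = 0.021312 m
1160–2360 m: 1200 × 0.73×10⁻⁴ × 0.6 = 0.05256 m
Δh = 0.02296 + 0.03328 + 0.021312 + 0.05256 = 0.130112 m

13.0 cm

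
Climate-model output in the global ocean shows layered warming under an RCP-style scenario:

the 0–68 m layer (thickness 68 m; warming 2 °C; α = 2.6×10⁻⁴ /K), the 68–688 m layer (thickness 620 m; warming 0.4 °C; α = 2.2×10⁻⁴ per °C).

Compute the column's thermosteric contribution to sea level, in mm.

Layer 1: 68 × 2.6×10⁻⁴ × 2 = 0.03536 m
2.2×10⁻⁴ × 620 × 0.4 = 0.05456 m
Δh = 0.03536 + 0.05456 = 0.08992 m ≈ 89.9 mm

Δh ≈ 89.9 mm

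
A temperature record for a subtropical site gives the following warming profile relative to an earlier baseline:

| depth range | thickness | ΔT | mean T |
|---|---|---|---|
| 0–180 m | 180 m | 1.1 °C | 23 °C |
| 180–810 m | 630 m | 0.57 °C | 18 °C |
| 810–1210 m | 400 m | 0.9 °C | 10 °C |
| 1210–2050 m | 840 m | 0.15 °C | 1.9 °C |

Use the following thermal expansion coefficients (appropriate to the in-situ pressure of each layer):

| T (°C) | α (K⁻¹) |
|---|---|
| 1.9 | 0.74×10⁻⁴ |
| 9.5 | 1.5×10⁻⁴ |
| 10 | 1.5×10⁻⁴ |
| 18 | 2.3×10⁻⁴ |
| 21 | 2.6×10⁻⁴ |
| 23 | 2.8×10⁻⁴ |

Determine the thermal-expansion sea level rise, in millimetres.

Layer 1 at 23 °C → α = 2.8×10⁻⁴ K⁻¹
Layer 2 at 18 °C → α = 2.3×10⁻⁴ K⁻¹
Layer 3 at 10 °C → α = 1.5×10⁻⁴ K⁻¹
Layer 4 at 1.9 °C → α = 0.74×10⁻⁴ K⁻¹
1.1 × 2.8×10⁻⁴ × 180 = 0.05544 m
180–810 m: 0.57 × 2.3×10⁻⁴ × 630 = 0.082593 m
0.9 × 400 × 1.5×10⁻⁴ = 0.05400 m
Layer 4: 0.15 × 840 × 0.74×10⁻⁴ = 0.009324 m
Δh = 0.05544 + 0.082593 + 0.05400 + 0.009324 = 0.201357 m ≈ 201 mm

Δh = 201 mm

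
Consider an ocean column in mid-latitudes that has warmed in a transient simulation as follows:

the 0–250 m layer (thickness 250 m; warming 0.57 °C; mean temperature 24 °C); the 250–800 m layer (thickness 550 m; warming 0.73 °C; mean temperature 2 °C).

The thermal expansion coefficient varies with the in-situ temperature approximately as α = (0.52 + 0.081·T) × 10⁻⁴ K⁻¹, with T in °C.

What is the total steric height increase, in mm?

Layer 1: α = (0.52 + 0.081×24)×10⁻⁴ = 2.464×10⁻⁴ K⁻¹
Layer 2: α = (0.52 + 0.081×2)×10⁻⁴ = 0.682×10⁻⁴ K⁻¹
0–250 m: 2.464×10⁻⁴ × 250 × 0.57 = 0.035112 m
0.73 × 550 × 0.682×10⁻⁴ = 0.0273823 m
Δh = 0.035112 + 0.0273823 = 0.0624943 m ≈ 62.5 mm

62.5 mm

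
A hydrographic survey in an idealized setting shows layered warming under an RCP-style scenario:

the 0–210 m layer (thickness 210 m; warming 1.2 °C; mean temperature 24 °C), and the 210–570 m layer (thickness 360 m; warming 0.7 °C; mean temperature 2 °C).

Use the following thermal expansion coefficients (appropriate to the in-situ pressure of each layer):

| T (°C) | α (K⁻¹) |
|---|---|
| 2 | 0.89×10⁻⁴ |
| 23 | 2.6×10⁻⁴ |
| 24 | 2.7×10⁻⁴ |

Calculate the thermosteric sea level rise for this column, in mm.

Δh = 90.5 mm

Layer 1 at 24 °C → α = 2.7×10⁻⁴ K⁻¹
Layer 2 at 2 °C → α = 0.89×10⁻⁴ K⁻¹
2.7×10⁻⁴ × 1.2 × 210 = 0.06804 m
210–570 m: 360 × 0.89×10⁻⁴ × 0.7 = 0.022428 m
Δh = 0.06804 + 0.022428 = 0.090468 m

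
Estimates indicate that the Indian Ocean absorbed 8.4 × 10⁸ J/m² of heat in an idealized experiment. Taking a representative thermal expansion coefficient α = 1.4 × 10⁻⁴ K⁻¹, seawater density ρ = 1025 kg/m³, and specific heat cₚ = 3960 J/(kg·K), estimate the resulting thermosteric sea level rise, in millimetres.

Δh = αQ/(ρcₚ) = 1.4×10⁻⁴ × 8.4×10⁸ / (1025 × 3960) ≈ 0.028973 m

about 29.0 mm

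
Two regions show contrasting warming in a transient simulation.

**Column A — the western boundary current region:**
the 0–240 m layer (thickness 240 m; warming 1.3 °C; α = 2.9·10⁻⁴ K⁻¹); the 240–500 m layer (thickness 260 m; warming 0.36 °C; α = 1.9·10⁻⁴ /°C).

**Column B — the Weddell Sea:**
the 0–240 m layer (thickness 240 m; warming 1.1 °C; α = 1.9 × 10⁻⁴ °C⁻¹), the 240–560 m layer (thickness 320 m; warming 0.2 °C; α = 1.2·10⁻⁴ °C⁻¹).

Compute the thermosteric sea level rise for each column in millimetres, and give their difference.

A: 108 mm; B: 57.8 mm; difference 50.4 mm

A 2.9×10⁻⁴ × 240 × 1.3 = 0.09048 m
A 240–500 m: 1.9×10⁻⁴ × 260 × 0.36 = 0.017784 m
A total: 0.108264 m
B 1.1 × 240 × 1.9×10⁻⁴ = 0.05016 m
B 0.2 × 1.2×10⁻⁴ × 320 = 0.00768 m
B total: 0.05784 m
Difference: 0.108264 − 0.05784 = 0.050424 m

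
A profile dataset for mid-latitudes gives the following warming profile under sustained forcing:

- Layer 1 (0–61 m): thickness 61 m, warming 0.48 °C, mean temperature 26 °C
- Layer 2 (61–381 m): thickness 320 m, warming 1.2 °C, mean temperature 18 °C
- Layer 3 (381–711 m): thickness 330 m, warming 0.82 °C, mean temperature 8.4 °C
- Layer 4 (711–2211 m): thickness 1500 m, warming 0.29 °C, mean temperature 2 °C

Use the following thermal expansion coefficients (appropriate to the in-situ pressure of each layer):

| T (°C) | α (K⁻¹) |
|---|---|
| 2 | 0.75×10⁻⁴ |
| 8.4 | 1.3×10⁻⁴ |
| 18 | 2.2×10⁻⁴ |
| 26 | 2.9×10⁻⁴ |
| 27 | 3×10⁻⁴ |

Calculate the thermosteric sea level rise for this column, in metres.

Layer 1 at 26 °C → α = 2.9×10⁻⁴ K⁻¹
Layer 2 at 18 °C → α = 2.2×10⁻⁴ K⁻¹
Layer 3 at 8.4 °C → α = 1.3×10⁻⁴ K⁻¹
Layer 4 at 2 °C → α = 0.75×10⁻⁴ K⁻¹
0–61 m: 61 × 2.9×10⁻⁴ × 0.48 = 0.0084912 m
320 × 2.2×10⁻⁴ × 1.2 = 0.08448 m
330 × 1.3×10⁻⁴ × 0.82 = 0.035178 m
Layer 4: 1500 × 0.29 × 0.75×10⁻⁴ = 0.032625 m
Δh = 0.0084912 + 0.08448 + 0.035178 + 0.032625 = 0.1607742 m ≈ 0.161 m

Δh = 0.161 m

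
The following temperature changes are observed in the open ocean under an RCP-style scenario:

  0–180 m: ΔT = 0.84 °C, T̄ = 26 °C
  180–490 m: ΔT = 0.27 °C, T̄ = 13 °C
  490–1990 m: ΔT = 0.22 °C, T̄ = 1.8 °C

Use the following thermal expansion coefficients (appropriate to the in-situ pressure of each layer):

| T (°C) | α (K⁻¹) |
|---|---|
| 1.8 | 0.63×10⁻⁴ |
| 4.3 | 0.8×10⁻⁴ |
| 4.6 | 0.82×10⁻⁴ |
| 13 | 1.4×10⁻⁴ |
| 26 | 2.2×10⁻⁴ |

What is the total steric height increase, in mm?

65.8 mm

Layer 1 at 26 °C → α = 2.2×10⁻⁴ K⁻¹
Layer 2 at 13 °C → α = 1.4×10⁻⁴ K⁻¹
Layer 3 at 1.8 °C → α = 0.63×10⁻⁴ K⁻¹
0–180 m: 2.2×10⁻⁴ × 180 × 0.84 = 0.033264 m
180–490 m: 310 × 1.4×10⁻⁴ × 0.27 = 0.011718 m
0.22 × 0.63×10⁻⁴ × 1500 = 0.02079 m
Δh = 0.033264 + 0.011718 + 0.02079 = 0.065772 m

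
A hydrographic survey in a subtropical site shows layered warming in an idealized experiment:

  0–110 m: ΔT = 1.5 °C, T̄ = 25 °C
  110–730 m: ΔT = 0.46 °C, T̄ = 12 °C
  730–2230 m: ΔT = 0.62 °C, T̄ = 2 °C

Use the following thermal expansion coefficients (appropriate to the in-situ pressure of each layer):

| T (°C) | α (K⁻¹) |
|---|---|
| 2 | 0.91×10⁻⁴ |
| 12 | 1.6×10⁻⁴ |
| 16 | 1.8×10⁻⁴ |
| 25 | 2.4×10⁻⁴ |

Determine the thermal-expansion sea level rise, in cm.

Layer 1 at 25 °C → α = 2.4×10⁻⁴ K⁻¹
Layer 2 at 12 °C → α = 1.6×10⁻⁴ K⁻¹
Layer 3 at 2 °C → α = 0.91×10⁻⁴ K⁻¹
0–110 m: 1.5 × 2.4×10⁻⁴ × 110 = 0.03960 m
110–730 m: 620 × 1.6×10⁻⁴ × 0.46 = 0.045632 m
730–2230 m: 1500 × 0.91×10⁻⁴ × 0.62 = 0.08463 m
Δh = 0.03960 + 0.045632 + 0.08463 = 0.169862 m

17 cm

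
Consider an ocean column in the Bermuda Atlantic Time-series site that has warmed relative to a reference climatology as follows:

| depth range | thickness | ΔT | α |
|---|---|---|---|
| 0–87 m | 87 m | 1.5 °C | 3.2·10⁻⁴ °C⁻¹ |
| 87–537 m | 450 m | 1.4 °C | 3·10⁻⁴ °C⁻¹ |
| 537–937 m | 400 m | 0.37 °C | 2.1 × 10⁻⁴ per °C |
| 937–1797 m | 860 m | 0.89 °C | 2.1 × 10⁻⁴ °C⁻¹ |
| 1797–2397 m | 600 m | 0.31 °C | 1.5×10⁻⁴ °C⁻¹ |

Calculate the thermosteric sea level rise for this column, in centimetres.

45.0 cm of thermosteric rise

87 × 3.2×10⁻⁴ × 1.5 = 0.04176 m
Layer 2: 1.4 × 3×10⁻⁴ × 450 = 0.18900 m
0.37 × 400 × 2.1×10⁻⁴ = 0.03108 m
937–1797 m: 2.1×10⁻⁴ × 860 × 0.89 = 0.160734 m
Layer 5: 0.31 × 1.5×10⁻⁴ × 600 = 0.02790 m
Δh = 0.04176 + 0.18900 + 0.03108 + 0.160734 + 0.02790 = 0.450474 m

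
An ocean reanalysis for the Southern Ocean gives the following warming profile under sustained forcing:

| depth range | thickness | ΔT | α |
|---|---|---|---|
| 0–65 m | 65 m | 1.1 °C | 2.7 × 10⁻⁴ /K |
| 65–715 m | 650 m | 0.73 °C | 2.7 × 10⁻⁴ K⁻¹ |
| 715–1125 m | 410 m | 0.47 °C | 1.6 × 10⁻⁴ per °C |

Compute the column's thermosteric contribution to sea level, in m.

Δh = 0.18 m

1.1 × 65 × 2.7×10⁻⁴ = 0.019305 m
65–715 m: 0.73 × 650 × 2.7×10⁻⁴ = 0.128115 m
0.47 × 410 × 1.6×10⁻⁴ = 0.030832 m
Δh = 0.019305 + 0.128115 + 0.030832 = 0.178252 m ≈ 0.18 m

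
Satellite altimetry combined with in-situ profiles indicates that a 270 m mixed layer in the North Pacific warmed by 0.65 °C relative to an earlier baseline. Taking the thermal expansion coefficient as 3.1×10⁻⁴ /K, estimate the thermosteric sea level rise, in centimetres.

Δh = αΔT·H = 3.1×10⁻⁴ × 0.65 × 270 = 0.054405 m

5.4 cm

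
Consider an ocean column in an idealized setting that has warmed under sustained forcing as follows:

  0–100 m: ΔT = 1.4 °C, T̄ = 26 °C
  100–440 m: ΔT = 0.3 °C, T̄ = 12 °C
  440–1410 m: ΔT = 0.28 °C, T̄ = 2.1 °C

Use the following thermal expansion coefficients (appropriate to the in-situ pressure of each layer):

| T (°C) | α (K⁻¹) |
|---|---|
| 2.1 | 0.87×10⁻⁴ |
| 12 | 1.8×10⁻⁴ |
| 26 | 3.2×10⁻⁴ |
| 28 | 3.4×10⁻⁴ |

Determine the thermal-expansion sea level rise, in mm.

Δh ≈ 86.8 mm

Layer 1 at 26 °C → α = 3.2×10⁻⁴ K⁻¹
Layer 2 at 12 °C → α = 1.8×10⁻⁴ K⁻¹
Layer 3 at 2.1 °C → α = 0.87×10⁻⁴ K⁻¹
3.2×10⁻⁴ × 1.4 × 100 = 0.04480 m
1.8×10⁻⁴ × 0.3 × 340 = 0.01836 m
440–1410 m: 0.87×10⁻⁴ × 970 × 0.28 = 0.0236292 m
Δh = 0.04480 + 0.01836 + 0.0236292 = 0.0867892 m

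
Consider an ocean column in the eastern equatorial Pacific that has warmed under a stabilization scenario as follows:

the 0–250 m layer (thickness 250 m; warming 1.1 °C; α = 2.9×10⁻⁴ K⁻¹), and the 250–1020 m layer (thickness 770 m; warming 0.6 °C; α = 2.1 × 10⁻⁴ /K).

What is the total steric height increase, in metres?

Layer 1: 2.9×10⁻⁴ × 1.1 × 250 = 0.07975 m
Layer 2: 0.6 × 2.1×10⁻⁴ × 770 = 0.09702 m
Δh = 0.07975 + 0.09702 = 0.17677 m

0.177 m of thermosteric rise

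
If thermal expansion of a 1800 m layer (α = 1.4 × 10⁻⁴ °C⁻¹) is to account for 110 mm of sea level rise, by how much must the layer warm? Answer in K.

0.437 K

ΔT = Δh/(αH) = 0.11 / (1.4×10⁻⁴ × 1800) ≈ 0.4365 K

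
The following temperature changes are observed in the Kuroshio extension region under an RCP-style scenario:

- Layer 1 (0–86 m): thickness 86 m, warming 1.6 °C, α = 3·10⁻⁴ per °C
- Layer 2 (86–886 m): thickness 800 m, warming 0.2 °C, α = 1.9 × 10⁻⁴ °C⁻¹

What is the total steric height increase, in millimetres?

0–86 m: 3×10⁻⁴ × 1.6 × 86 = 0.04128 m
86–886 m: 1.9×10⁻⁴ × 800 × 0.2 = 0.03040 m
Δh = 0.04128 + 0.03040 = 0.07168 m

about 72 mm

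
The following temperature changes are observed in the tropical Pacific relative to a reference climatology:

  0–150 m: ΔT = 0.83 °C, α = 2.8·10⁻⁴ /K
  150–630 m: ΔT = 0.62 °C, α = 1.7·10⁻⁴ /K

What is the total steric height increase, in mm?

85.5 mm of thermosteric rise

0–150 m: 0.83 × 2.8×10⁻⁴ × 150 = 0.03486 m
150–630 m: 1.7×10⁻⁴ × 480 × 0.62 = 0.050592 m
Δh = 0.03486 + 0.050592 = 0.085452 m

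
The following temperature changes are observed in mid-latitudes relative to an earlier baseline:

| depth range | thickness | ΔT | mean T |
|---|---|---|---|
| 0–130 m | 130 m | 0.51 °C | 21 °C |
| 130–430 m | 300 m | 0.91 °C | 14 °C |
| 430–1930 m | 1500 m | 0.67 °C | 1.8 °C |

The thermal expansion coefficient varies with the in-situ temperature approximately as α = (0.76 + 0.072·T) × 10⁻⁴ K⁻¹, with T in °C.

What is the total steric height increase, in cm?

about 15.3 cm

Layer 1: α = (0.76 + 0.072×21)×10⁻⁴ = 2.272×10⁻⁴ K⁻¹
Layer 2: α = (0.76 + 0.072×14)×10⁻⁴ = 1.768×10⁻⁴ K⁻¹
Layer 3: α = (0.76 + 0.072×1.8)×10⁻⁴ = 0.8896×10⁻⁴ K⁻¹
0–130 m: 2.272×10⁻⁴ × 130 × 0.51 = 0.01506336 m
300 × 0.91 × 1.768×10⁻⁴ = 0.0482664 m
430–1930 m: 1500 × 0.8896×10⁻⁴ × 0.67 = 0.0894048 m
Δh = 0.01506336 + 0.0482664 + 0.0894048 = 0.15273456 m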